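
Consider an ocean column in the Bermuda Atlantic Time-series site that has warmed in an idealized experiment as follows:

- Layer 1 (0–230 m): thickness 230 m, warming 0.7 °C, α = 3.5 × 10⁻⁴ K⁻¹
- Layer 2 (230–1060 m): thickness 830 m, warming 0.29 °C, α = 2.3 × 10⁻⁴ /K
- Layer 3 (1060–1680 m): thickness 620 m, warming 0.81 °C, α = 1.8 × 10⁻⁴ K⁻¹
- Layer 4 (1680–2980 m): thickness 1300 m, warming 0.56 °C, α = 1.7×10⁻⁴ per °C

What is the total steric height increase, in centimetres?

3.5×10⁻⁴ × 0.7 × 230 = 0.05635 m
Layer 2: 0.29 × 2.3×10⁻⁴ × 830 = 0.055361 m
1060–1680 m: 620 × 1.8×10⁻⁴ × 0.81 = 0.090396 m
Layer 4: 1.7×10⁻⁴ × 0.56 × 1300 = 0.12376 m
Δh = 0.05635 + 0.055361 + 0.090396 + 0.12376 = 0.325867 m

32.6 cm of thermosteric rise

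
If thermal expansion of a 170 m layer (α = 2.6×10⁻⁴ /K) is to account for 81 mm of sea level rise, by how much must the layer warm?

ΔT = Δh/(αH) = 0.081 / (2.6×10⁻⁴ × 170) ≈ 1.833 °C

ΔT ≈ 1.83 °C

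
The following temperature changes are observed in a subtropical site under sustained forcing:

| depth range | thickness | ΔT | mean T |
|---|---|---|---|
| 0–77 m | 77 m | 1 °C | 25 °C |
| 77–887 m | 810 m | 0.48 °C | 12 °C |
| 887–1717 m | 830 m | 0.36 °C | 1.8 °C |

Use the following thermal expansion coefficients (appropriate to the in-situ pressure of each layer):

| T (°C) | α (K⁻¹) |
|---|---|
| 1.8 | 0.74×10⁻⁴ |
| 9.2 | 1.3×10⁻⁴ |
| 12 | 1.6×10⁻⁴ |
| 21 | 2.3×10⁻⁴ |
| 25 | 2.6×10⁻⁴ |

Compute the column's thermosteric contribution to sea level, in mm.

Layer 1 at 25 °C → α = 2.6×10⁻⁴ K⁻¹
Layer 2 at 12 °C → α = 1.6×10⁻⁴ K⁻¹
Layer 3 at 1.8 °C → α = 0.74×10⁻⁴ K⁻¹
2.6×10⁻⁴ × 77 × 1 = 0.02002 m
0.48 × 810 × 1.6×10⁻⁴ = 0.062208 m
887–1717 m: 0.36 × 0.74×10⁻⁴ × 830 = 0.0221112 m
Δh = 0.02002 + 0.062208 + 0.0221112 = 0.1043392 m ≈ 100 mm

100 mm of thermosteric rise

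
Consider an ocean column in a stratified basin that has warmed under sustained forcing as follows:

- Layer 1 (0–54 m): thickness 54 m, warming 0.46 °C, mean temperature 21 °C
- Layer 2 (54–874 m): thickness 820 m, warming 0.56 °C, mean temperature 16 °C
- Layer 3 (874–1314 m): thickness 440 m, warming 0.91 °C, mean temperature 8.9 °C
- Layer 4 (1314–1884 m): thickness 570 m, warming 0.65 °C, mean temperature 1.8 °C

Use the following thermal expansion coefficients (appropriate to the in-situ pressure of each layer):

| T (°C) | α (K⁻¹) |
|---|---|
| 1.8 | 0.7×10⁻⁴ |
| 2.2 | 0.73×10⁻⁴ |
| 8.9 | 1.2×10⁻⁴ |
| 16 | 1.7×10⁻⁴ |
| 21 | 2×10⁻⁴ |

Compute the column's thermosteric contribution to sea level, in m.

0.16 m

Layer 1 at 21 °C → α = 2×10⁻⁴ K⁻¹
Layer 2 at 16 °C → α = 1.7×10⁻⁴ K⁻¹
Layer 3 at 8.9 °C → α = 1.2×10⁻⁴ K⁻¹
Layer 4 at 1.8 °C → α = 0.7×10⁻⁴ K⁻¹
Layer 1: 54 × 0.46 × 2×10⁻⁴ = 0.004968 m
54–874 m: 1.7×10⁻⁴ × 820 × 0.56 = 0.078064 m
Layer 3: 440 × 0.91 × 1.2×10⁻⁴ = 0.048048 m
Layer 4: 0.65 × 570 × 0.7×10⁻⁴ = 0.025935 m
Δh = 0.004968 + 0.078064 + 0.048048 + 0.025935 = 0.157015 m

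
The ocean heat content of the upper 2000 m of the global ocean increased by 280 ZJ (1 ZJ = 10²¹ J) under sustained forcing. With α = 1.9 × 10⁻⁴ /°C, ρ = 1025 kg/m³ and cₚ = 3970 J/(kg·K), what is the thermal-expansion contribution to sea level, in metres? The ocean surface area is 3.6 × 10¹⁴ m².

about 0.0363 m

Per unit area: Q = 280×10²¹ / (3.6×10¹⁴) ≈ 7.778×10⁸ J/m²
Δh = αQ/(ρcₚ) = 1.9×10⁻⁴ × 7.778×10⁸ / (1025 × 3970) ≈ 0.036317 m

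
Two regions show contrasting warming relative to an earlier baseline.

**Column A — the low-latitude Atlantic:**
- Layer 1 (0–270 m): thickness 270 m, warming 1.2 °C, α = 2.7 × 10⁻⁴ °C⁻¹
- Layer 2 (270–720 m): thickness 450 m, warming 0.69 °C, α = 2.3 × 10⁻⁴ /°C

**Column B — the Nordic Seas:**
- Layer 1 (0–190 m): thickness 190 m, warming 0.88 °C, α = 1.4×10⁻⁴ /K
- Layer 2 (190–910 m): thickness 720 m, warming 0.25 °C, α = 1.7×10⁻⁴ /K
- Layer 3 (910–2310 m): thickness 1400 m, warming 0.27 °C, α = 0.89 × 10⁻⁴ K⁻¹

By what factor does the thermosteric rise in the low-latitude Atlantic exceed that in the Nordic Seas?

≈ 1.8×

A Layer 1: 1.2 × 2.7×10⁻⁴ × 270 = 0.08748 m
A 270–720 m: 0.69 × 2.3×10⁻⁴ × 450 = 0.071415 m
A total: 0.158895 m
B Layer 1: 0.88 × 1.4×10⁻⁴ × 190 = 0.023408 m
B Layer 2: 720 × 1.7×10⁻⁴ × 0.25 = 0.03060 m
B 910–2310 m: 0.27 × 1400 × 0.89×10⁻⁴ = 0.033642 m
B total: 0.08765 m
Ratio: 0.158895 / 0.08765 ≈ 1.813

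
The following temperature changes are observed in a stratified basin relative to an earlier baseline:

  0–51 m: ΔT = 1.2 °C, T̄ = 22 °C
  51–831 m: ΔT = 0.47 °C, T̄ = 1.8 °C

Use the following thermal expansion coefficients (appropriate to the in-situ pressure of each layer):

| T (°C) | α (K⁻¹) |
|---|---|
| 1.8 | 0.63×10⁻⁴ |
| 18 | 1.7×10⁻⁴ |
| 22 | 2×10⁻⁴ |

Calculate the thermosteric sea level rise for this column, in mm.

Δh ≈ 35.3 mm

Layer 1 at 22 °C → α = 2×10⁻⁴ K⁻¹
Layer 2 at 1.8 °C → α = 0.63×10⁻⁴ K⁻¹
0–51 m: 1.2 × 2×10⁻⁴ × 51 = 0.01224 m
Layer 2: 0.47 × 0.63×10⁻⁴ × 780 = 0.0230958 m
Δh = 0.01224 + 0.0230958 = 0.0353358 m ≈ 35.3 mm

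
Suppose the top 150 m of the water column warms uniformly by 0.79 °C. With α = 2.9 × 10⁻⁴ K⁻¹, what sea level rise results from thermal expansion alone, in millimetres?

Δh = αΔT·H = 2.9×10⁻⁴ × 0.79 × 150 = 0.034365 m

about 34 mm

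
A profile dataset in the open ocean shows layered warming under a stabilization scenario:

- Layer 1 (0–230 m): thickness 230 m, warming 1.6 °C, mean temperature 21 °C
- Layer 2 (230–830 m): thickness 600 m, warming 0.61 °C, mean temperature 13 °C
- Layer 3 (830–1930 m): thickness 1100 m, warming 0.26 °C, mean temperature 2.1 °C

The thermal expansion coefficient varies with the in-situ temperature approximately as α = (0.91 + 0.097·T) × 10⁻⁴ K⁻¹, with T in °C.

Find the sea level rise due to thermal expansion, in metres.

0.22 m

Layer 1: α = (0.91 + 0.097×21)×10⁻⁴ = 2.947×10⁻⁴ K⁻¹
Layer 2: α = (0.91 + 0.097×13)×10⁻⁴ = 2.171×10⁻⁴ K⁻¹
Layer 3: α = (0.91 + 0.097×2.1)×10⁻⁴ = 1.1137×10⁻⁴ K⁻¹
Layer 1: 2.947×10⁻⁴ × 1.6 × 230 = 0.1084496 m
230–830 m: 2.171×10⁻⁴ × 600 × 0.61 = 0.0794586 m
Layer 3: 1.1137×10⁻⁴ × 1100 × 0.26 = 0.03185182 m
Δh = 0.1084496 + 0.0794586 + 0.03185182 = 0.21976002 m ≈ 0.22 m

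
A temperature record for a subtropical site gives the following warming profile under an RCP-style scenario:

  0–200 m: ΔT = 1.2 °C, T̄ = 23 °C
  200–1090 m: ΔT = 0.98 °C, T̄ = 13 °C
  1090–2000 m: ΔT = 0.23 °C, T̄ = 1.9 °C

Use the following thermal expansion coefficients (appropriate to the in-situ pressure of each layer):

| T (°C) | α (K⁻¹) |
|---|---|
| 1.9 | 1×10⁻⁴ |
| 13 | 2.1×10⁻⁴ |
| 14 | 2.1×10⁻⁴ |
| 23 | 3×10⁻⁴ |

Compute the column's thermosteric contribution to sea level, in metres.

Layer 1 at 23 °C → α = 3×10⁻⁴ K⁻¹
Layer 2 at 13 °C → α = 2.1×10⁻⁴ K⁻¹
Layer 3 at 1.9 °C → α = 1×10⁻⁴ K⁻¹
1.2 × 200 × 3×10⁻⁴ = 0.07200 m
200–1090 m: 890 × 0.98 × 2.1×10⁻⁴ = 0.183162 m
1090–2000 m: 0.23 × 910 × 1×10⁻⁴ = 0.02093 m
Δh = 0.07200 + 0.183162 + 0.02093 = 0.276092 m

Δh = 0.28 m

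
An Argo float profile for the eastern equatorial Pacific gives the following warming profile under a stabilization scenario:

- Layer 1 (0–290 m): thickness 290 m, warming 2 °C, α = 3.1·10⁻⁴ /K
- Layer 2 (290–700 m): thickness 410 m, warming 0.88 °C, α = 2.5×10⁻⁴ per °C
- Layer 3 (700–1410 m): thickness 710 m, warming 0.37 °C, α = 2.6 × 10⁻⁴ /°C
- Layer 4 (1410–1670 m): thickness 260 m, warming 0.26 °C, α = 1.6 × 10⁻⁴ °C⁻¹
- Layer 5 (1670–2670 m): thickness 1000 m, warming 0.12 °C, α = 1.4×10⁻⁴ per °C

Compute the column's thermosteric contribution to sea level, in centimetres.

Δh ≈ 36.6 cm

0–290 m: 290 × 3.1×10⁻⁴ × 2 = 0.17980 m
0.88 × 410 × 2.5×10⁻⁴ = 0.09020 m
2.6×10⁻⁴ × 710 × 0.37 = 0.068302 m
1410–1670 m: 260 × 0.26 × 1.6×10⁻⁴ = 0.010816 m
Layer 5: 1.4×10⁻⁴ × 1000 × 0.12 = 0.01680 m
Δh = 0.17980 + 0.09020 + 0.068302 + 0.010816 + 0.01680 = 0.365918 m ≈ 36.6 cm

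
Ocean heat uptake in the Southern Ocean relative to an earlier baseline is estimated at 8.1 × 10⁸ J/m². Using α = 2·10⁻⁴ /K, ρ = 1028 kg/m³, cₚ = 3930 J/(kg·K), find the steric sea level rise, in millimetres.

Δh = αQ/(ρcₚ) = 2×10⁻⁴ × 8.1×10⁸ / (1028 × 3930) ≈ 0.040099 m

about 40.1 mm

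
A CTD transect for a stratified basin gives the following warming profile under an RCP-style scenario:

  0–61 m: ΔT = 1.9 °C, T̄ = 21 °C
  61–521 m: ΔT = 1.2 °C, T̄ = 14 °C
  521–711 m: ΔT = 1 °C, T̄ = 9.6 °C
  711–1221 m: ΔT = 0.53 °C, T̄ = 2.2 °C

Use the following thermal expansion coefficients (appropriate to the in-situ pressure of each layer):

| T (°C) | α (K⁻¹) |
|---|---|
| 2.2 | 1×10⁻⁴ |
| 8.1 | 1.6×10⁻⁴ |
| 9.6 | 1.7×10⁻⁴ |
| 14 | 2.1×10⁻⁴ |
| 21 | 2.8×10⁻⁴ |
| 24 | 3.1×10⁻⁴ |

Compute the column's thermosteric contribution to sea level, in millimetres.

Δh = 210 mm

Layer 1 at 21 °C → α = 2.8×10⁻⁴ K⁻¹
Layer 2 at 14 °C → α = 2.1×10⁻⁴ K⁻¹
Layer 3 at 9.6 °C → α = 1.7×10⁻⁴ K⁻¹
Layer 4 at 2.2 °C → α = 1×10⁻⁴ K⁻¹
0–61 m: 2.8×10⁻⁴ × 1.9 × 61 = 0.032452 m
Layer 2: 2.1×10⁻⁴ × 1.2 × 460 = 0.11592 m
1 × 190 × 1.7×10⁻⁴ = 0.03230 m
Layer 4: 1×10⁻⁴ × 510 × 0.53 = 0.02703 m
Δh = 0.032452 + 0.11592 + 0.03230 + 0.02703 = 0.207702 m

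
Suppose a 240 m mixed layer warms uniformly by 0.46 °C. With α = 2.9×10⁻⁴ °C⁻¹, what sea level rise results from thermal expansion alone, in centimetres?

Δh = αΔT·H = 2.9×10⁻⁴ × 0.46 × 240 = 0.032016 m

Δh ≈ 3.20 cm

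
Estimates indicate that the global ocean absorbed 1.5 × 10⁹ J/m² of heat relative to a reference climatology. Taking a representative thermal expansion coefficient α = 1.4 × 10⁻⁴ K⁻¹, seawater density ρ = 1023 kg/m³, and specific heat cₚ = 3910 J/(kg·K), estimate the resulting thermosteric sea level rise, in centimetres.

Δh = αQ/(ρcₚ) = 1.4×10⁻⁴ × 1.5×10⁹ / (1023 × 3910) ≈ 0.052501 m

Δh = 5.25 cm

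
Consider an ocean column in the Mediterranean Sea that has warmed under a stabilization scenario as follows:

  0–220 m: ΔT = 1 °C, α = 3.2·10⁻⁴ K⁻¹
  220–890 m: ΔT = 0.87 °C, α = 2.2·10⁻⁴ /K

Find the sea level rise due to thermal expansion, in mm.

3.2×10⁻⁴ × 220 × 1 = 0.07040 m
220–890 m: 670 × 2.2×10⁻⁴ × 0.87 = 0.128238 m
Δh = 0.07040 + 0.128238 = 0.198638 m

Δh ≈ 199 mm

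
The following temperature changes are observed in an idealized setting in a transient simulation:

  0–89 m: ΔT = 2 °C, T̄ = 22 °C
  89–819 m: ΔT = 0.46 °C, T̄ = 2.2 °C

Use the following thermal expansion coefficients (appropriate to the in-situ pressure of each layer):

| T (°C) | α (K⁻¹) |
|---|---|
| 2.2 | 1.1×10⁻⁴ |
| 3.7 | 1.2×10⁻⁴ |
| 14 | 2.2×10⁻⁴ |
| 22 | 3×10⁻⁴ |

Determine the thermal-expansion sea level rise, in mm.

Δh ≈ 90.3 mm

Layer 1 at 22 °C → α = 3×10⁻⁴ K⁻¹
Layer 2 at 2.2 °C → α = 1.1×10⁻⁴ K⁻¹
2 × 89 × 3×10⁻⁴ = 0.05340 m
Layer 2: 730 × 1.1×10⁻⁴ × 0.46 = 0.036938 m
Δh = 0.05340 + 0.036938 = 0.090338 m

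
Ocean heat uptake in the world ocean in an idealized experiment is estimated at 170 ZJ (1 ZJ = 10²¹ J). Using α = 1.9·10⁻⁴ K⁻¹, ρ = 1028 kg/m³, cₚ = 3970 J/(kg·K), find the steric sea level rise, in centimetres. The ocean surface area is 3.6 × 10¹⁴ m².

Per unit area: Q = 170×10²¹ / (3.6×10¹⁴) ≈ 4.722×10⁸ J/m²
Δh = αQ/(ρcₚ) = 1.9×10⁻⁴ × 4.722×10⁸ / (1028 × 3970) ≈ 0.021983 m

2.2 cm of thermosteric rise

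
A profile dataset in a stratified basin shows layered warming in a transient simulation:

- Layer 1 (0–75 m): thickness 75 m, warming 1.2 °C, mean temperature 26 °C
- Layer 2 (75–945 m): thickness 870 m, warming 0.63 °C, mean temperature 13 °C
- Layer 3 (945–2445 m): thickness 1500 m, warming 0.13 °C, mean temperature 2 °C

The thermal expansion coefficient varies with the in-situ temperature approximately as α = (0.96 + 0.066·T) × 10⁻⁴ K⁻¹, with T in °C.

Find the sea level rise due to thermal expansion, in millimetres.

Layer 1: α = (0.96 + 0.066×26)×10⁻⁴ = 2.676×10⁻⁴ K⁻¹
Layer 2: α = (0.96 + 0.066×13)×10⁻⁴ = 1.818×10⁻⁴ K⁻¹
Layer 3: α = (0.96 + 0.066×2)×10⁻⁴ = 1.092×10⁻⁴ K⁻¹
75 × 2.676×10⁻⁴ × 1.2 = 0.024084 m
Layer 2: 1.818×10⁻⁴ × 0.63 × 870 = 0.09964458 m
945–2445 m: 1.092×10⁻⁴ × 1500 × 0.13 = 0.021294 m
Δh = 0.024084 + 0.09964458 + 0.021294 = 0.14502258 m ≈ 145 mm

Δh = 145 mm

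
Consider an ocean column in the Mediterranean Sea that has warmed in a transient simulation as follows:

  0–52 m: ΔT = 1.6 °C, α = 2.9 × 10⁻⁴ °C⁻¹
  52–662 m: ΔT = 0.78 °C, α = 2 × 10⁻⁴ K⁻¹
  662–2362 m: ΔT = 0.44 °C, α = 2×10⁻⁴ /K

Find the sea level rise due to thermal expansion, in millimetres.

0–52 m: 2.9×10⁻⁴ × 1.6 × 52 = 0.024128 m
0.78 × 610 × 2×10⁻⁴ = 0.09516 m
1700 × 0.44 × 2×10⁻⁴ = 0.14960 m
Δh = 0.024128 + 0.09516 + 0.14960 = 0.268888 m ≈ 269 mm

269 mm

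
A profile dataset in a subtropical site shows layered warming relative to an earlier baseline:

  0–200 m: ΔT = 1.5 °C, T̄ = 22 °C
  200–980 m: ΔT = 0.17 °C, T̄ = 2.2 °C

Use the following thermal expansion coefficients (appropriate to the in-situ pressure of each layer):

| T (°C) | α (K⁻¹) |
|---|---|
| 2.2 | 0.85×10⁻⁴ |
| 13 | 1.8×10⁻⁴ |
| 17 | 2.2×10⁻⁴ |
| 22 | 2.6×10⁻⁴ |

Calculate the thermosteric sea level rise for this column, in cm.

Layer 1 at 22 °C → α = 2.6×10⁻⁴ K⁻¹
Layer 2 at 2.2 °C → α = 0.85×10⁻⁴ K⁻¹
Layer 1: 2.6×10⁻⁴ × 1.5 × 200 = 0.07800 m
200–980 m: 0.17 × 0.85×10⁻⁴ × 780 = 0.011271 m
Δh = 0.07800 + 0.011271 = 0.089271 m ≈ 8.9 cm

about 8.9 cm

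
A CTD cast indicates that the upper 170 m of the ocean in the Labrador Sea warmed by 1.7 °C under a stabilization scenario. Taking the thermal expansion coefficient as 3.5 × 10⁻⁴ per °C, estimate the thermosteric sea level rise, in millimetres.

101 mm of thermosteric rise

Δh = αΔT·H = 3.5×10⁻⁴ × 1.7 × 170 = 0.10115 m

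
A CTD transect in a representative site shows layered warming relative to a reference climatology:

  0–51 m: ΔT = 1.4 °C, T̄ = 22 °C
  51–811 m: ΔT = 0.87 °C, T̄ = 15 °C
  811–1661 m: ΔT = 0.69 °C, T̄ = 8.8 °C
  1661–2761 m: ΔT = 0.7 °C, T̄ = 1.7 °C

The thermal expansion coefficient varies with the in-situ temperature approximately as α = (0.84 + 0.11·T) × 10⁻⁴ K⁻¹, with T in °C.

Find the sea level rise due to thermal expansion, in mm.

Layer 1: α = (0.84 + 0.11×22)×10⁻⁴ = 3.26×10⁻⁴ K⁻¹
Layer 2: α = (0.84 + 0.11×15)×10⁻⁴ = 2.49×10⁻⁴ K⁻¹
Layer 3: α = (0.84 + 0.11×8.8)×10⁻⁴ = 1.808×10⁻⁴ K⁻¹
Layer 4: α = (0.84 + 0.11×1.7)×10⁻⁴ = 1.027×10⁻⁴ K⁻¹
0–51 m: 51 × 1.4 × 3.26×10⁻⁴ = 0.0232764 m
51–811 m: 760 × 0.87 × 2.49×10⁻⁴ = 0.1646388 m
0.69 × 850 × 1.808×10⁻⁴ = 0.1060392 m
1.027×10⁻⁴ × 1100 × 0.7 = 0.079079 m
Δh = 0.0232764 + 0.1646388 + 0.1060392 + 0.079079 = 0.3730334 m

about 370 mm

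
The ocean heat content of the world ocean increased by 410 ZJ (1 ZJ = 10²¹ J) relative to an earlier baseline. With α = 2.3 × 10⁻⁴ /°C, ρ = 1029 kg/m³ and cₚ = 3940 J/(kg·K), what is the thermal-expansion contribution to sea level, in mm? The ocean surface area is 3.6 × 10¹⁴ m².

64.6 mm

Per unit area: Q = 410×10²¹ / (3.6×10¹⁴) ≈ 1.139×10⁹ J/m²
Δh = αQ/(ρcₚ) = 2.3×10⁻⁴ × 1.139×10⁹ / (1029 × 3940) ≈ 0.064616 m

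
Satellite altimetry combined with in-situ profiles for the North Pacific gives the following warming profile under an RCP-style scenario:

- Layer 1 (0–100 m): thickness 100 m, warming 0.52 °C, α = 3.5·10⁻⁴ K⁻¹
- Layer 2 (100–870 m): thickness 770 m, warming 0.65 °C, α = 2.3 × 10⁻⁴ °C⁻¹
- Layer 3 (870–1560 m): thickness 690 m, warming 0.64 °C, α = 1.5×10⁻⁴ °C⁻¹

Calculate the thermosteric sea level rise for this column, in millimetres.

about 200 mm

Layer 1: 100 × 0.52 × 3.5×10⁻⁴ = 0.01820 m
100–870 m: 0.65 × 770 × 2.3×10⁻⁴ = 0.115115 m
870–1560 m: 1.5×10⁻⁴ × 690 × 0.64 = 0.06624 m
Δh = 0.01820 + 0.115115 + 0.06624 = 0.199555 m ≈ 200 mm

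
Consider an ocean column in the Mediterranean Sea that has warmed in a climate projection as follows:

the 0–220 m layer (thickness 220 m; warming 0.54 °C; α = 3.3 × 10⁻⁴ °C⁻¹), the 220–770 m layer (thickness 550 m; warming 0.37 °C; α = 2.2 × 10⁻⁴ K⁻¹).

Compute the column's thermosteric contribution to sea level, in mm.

Δh ≈ 84.0 mm

0–220 m: 220 × 3.3×10⁻⁴ × 0.54 = 0.039204 m
220–770 m: 2.2×10⁻⁴ × 550 × 0.37 = 0.04477 m
Δh = 0.039204 + 0.04477 = 0.083974 m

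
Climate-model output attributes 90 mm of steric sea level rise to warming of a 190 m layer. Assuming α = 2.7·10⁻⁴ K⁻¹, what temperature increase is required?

ΔT = Δh/(αH) = 0.09 / (2.7×10⁻⁴ × 190) ≈ 1.754 °C

about 1.75 °C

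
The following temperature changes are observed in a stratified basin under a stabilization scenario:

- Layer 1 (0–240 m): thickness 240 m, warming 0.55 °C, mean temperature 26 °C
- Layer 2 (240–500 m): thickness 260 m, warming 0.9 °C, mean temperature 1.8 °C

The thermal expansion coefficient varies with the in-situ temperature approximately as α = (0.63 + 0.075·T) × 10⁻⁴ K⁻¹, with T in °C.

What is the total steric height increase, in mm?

52 mm

Layer 1: α = (0.63 + 0.075×26)×10⁻⁴ = 2.58×10⁻⁴ K⁻¹
Layer 2: α = (0.63 + 0.075×1.8)×10⁻⁴ = 0.765×10⁻⁴ K⁻¹
Layer 1: 240 × 0.55 × 2.58×10⁻⁴ = 0.034056 m
260 × 0.765×10⁻⁴ × 0.9 = 0.017901 m
Δh = 0.034056 + 0.017901 = 0.051957 m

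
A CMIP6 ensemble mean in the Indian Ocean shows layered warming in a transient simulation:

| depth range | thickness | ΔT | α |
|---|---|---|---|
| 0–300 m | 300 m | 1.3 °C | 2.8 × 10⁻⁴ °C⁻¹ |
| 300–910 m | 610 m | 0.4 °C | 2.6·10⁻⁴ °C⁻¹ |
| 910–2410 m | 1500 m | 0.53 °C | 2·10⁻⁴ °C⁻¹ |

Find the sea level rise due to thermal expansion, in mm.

Layer 1: 1.3 × 300 × 2.8×10⁻⁴ = 0.10920 m
0.4 × 610 × 2.6×10⁻⁴ = 0.06344 m
0.53 × 1500 × 2×10⁻⁴ = 0.15900 m
Δh = 0.10920 + 0.06344 + 0.15900 = 0.33164 m

Δh ≈ 332 mm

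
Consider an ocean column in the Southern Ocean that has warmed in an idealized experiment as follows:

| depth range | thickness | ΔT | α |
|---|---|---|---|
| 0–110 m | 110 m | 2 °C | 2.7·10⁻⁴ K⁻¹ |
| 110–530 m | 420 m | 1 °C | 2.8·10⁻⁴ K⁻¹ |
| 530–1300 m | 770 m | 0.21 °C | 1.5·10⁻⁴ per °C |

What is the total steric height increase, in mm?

about 200 mm

2.7×10⁻⁴ × 2 × 110 = 0.05940 m
110–530 m: 2.8×10⁻⁴ × 420 × 1 = 0.11760 m
530–1300 m: 1.5×10⁻⁴ × 770 × 0.21 = 0.024255 m
Δh = 0.05940 + 0.11760 + 0.024255 = 0.201255 m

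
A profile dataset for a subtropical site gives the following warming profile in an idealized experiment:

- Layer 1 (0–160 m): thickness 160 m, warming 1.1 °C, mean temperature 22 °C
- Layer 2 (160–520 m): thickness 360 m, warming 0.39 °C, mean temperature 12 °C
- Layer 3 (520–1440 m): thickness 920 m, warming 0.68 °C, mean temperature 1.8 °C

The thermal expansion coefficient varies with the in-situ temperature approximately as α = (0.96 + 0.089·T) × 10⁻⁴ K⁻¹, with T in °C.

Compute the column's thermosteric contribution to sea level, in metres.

Layer 1: α = (0.96 + 0.089×22)×10⁻⁴ = 2.918×10⁻⁴ K⁻¹
Layer 2: α = (0.96 + 0.089×12)×10⁻⁴ = 2.028×10⁻⁴ K⁻¹
Layer 3: α = (0.96 + 0.089×1.8)×10⁻⁴ = 1.1202×10⁻⁴ K⁻¹
Layer 1: 160 × 2.918×10⁻⁴ × 1.1 = 0.0513568 m
360 × 2.028×10⁻⁴ × 0.39 = 0.02847312 m
Layer 3: 0.68 × 920 × 1.1202×10⁻⁴ = 0.070079712 m
Δh = 0.0513568 + 0.02847312 + 0.070079712 = 0.149909632 m

about 0.150 m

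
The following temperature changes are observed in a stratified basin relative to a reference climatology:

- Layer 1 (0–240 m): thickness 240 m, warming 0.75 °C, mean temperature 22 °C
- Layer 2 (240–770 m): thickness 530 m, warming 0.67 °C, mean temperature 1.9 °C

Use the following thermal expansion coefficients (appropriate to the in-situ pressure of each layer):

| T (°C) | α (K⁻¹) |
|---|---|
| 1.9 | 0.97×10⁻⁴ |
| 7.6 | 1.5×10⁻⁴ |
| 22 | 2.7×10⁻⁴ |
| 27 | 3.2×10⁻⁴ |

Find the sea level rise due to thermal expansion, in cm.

Layer 1 at 22 °C → α = 2.7×10⁻⁴ K⁻¹
Layer 2 at 1.9 °C → α = 0.97×10⁻⁴ K⁻¹
0–240 m: 2.7×10⁻⁴ × 240 × 0.75 = 0.04860 m
0.67 × 530 × 0.97×10⁻⁴ = 0.0344447 m
Δh = 0.04860 + 0.0344447 = 0.0830447 m

8.30 cm of thermosteric rise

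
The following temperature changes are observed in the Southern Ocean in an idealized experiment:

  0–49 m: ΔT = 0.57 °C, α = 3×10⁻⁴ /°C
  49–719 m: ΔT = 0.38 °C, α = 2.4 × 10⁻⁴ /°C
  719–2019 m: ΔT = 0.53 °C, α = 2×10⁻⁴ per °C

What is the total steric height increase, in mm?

Layer 1: 3×10⁻⁴ × 0.57 × 49 = 0.008379 m
670 × 0.38 × 2.4×10⁻⁴ = 0.061104 m
719–2019 m: 2×10⁻⁴ × 1300 × 0.53 = 0.13780 m
Δh = 0.008379 + 0.061104 + 0.13780 = 0.207283 m

Δh = 207 mm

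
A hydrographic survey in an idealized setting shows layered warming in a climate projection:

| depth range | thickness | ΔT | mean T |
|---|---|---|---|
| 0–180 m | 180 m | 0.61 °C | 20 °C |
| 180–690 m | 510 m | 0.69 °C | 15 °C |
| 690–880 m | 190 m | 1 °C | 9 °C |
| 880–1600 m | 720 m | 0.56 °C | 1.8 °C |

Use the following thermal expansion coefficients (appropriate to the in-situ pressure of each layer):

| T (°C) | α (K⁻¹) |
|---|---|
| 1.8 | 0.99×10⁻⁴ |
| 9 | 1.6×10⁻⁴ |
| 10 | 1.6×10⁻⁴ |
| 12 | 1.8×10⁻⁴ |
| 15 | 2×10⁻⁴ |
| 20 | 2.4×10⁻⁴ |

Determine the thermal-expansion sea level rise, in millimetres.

Δh ≈ 167 mm

Layer 1 at 20 °C → α = 2.4×10⁻⁴ K⁻¹
Layer 2 at 15 °C → α = 2×10⁻⁴ K⁻¹
Layer 3 at 9 °C → α = 1.6×10⁻⁴ K⁻¹
Layer 4 at 1.8 °C → α = 0.99×10⁻⁴ K⁻¹
Layer 1: 0.61 × 2.4×10⁻⁴ × 180 = 0.026352 m
510 × 0.69 × 2×10⁻⁴ = 0.07038 m
1 × 1.6×10⁻⁴ × 190 = 0.03040 m
880–1600 m: 0.56 × 0.99×10⁻⁴ × 720 = 0.0399168 m
Δh = 0.026352 + 0.07038 + 0.03040 + 0.0399168 = 0.1670488 m ≈ 167 mm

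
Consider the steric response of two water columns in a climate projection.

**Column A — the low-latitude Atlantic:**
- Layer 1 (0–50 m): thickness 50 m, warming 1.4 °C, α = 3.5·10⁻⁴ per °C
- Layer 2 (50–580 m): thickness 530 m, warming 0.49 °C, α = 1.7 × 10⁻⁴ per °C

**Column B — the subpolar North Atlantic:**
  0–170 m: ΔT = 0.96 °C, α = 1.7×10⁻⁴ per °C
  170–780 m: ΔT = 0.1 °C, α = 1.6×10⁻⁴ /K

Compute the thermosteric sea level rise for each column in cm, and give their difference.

A Layer 1: 50 × 1.4 × 3.5×10⁻⁴ = 0.02450 m
A 530 × 0.49 × 1.7×10⁻⁴ = 0.044149 m
A total: 0.068649 m
B Layer 1: 1.7×10⁻⁴ × 0.96 × 170 = 0.027744 m
B 170–780 m: 1.6×10⁻⁴ × 610 × 0.1 = 0.00976 m
B total: 0.037504 m
Difference: 0.068649 − 0.037504 = 0.031145 m

Δh_A ≈ 6.86 cm, Δh_B ≈ 3.75 cm; difference ≈ 3.11 cm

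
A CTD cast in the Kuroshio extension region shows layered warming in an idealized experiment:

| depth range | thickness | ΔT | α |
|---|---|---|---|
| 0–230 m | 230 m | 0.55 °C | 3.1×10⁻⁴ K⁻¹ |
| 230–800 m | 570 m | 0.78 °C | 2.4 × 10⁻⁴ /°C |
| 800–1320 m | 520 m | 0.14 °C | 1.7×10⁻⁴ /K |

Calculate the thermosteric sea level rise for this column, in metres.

about 0.16 m

0.55 × 230 × 3.1×10⁻⁴ = 0.039215 m
2.4×10⁻⁴ × 570 × 0.78 = 0.106704 m
800–1320 m: 520 × 1.7×10⁻⁴ × 0.14 = 0.012376 m
Δh = 0.039215 + 0.106704 + 0.012376 = 0.158295 m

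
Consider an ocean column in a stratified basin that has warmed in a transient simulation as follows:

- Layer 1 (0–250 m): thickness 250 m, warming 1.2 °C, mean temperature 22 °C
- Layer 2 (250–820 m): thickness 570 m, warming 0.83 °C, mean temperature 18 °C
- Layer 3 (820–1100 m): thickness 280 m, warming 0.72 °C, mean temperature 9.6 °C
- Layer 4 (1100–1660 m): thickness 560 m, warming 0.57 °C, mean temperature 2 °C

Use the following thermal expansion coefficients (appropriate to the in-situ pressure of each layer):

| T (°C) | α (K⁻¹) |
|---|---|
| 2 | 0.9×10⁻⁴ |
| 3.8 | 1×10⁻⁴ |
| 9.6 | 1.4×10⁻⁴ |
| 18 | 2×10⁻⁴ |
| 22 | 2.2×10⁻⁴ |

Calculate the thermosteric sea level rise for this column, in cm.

Layer 1 at 22 °C → α = 2.2×10⁻⁴ K⁻¹
Layer 2 at 18 °C → α = 2×10⁻⁴ K⁻¹
Layer 3 at 9.6 °C → α = 1.4×10⁻⁴ K⁻¹
Layer 4 at 2 °C → α = 0.9×10⁻⁴ K⁻¹
0–250 m: 2.2×10⁻⁴ × 1.2 × 250 = 0.06600 m
Layer 2: 2×10⁻⁴ × 570 × 0.83 = 0.09462 m
Layer 3: 280 × 0.72 × 1.4×10⁻⁴ = 0.028224 m
1100–1660 m: 0.9×10⁻⁴ × 560 × 0.57 = 0.028728 m
Δh = 0.06600 + 0.09462 + 0.028224 + 0.028728 = 0.217572 m ≈ 22 cm

22 cm of thermosteric rise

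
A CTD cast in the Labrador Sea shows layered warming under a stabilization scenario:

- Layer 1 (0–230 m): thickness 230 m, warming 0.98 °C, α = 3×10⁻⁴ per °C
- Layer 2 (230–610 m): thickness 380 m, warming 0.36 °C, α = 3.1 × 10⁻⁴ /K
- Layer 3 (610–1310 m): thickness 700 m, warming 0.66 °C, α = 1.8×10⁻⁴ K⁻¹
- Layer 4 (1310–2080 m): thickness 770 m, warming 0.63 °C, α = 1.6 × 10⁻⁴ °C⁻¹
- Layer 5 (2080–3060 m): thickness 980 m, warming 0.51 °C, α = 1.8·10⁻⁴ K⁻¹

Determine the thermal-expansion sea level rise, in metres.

Layer 1: 230 × 0.98 × 3×10⁻⁴ = 0.06762 m
230–610 m: 0.36 × 3.1×10⁻⁴ × 380 = 0.042408 m
610–1310 m: 1.8×10⁻⁴ × 0.66 × 700 = 0.08316 m
Layer 4: 770 × 1.6×10⁻⁴ × 0.63 = 0.077616 m
1.8×10⁻⁴ × 0.51 × 980 = 0.089964 m
Δh = 0.06762 + 0.042408 + 0.08316 + 0.077616 + 0.089964 = 0.360768 m ≈ 0.36 m

about 0.36 m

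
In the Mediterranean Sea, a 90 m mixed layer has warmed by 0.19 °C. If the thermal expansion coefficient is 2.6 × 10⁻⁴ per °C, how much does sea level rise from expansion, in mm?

Δh = αΔT·H = 2.6×10⁻⁴ × 0.19 × 90 = 0.004446 m

4.45 mm of thermosteric rise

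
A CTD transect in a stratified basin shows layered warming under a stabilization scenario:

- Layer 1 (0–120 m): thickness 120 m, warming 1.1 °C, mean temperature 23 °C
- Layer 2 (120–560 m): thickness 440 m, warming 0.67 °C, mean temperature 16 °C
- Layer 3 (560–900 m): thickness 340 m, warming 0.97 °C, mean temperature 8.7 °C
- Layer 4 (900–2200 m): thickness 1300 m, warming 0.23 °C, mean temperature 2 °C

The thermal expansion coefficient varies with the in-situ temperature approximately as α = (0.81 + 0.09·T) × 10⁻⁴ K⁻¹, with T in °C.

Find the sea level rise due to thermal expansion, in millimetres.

Δh = 190 mm

Layer 1: α = (0.81 + 0.09×23)×10⁻⁴ = 2.88×10⁻⁴ K⁻¹
Layer 2: α = (0.81 + 0.09×16)×10⁻⁴ = 2.25×10⁻⁴ K⁻¹
Layer 3: α = (0.81 + 0.09×8.7)×10⁻⁴ = 1.593×10⁻⁴ K⁻¹
Layer 4: α = (0.81 + 0.09×2)×10⁻⁴ = 0.99×10⁻⁴ K⁻¹
Layer 1: 120 × 1.1 × 2.88×10⁻⁴ = 0.038016 m
120–560 m: 2.25×10⁻⁴ × 440 × 0.67 = 0.06633 m
560–900 m: 0.97 × 1.593×10⁻⁴ × 340 = 0.05253714 m
Layer 4: 1300 × 0.23 × 0.99×10⁻⁴ = 0.029601 m
Δh = 0.038016 + 0.06633 + 0.05253714 + 0.029601 = 0.18648414 m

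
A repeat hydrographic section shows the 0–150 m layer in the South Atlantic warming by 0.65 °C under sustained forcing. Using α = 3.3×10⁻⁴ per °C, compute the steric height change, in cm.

Δh = αΔT·H = 3.3×10⁻⁴ × 0.65 × 150 = 0.032175 m

3.22 cm of thermosteric rise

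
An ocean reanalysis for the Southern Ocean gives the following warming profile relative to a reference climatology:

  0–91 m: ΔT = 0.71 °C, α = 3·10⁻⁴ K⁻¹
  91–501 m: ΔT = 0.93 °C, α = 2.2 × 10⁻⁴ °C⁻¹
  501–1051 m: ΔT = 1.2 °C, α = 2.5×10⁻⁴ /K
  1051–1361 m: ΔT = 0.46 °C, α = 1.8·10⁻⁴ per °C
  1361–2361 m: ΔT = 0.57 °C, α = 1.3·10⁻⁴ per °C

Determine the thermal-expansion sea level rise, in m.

about 0.37 m

Layer 1: 0.71 × 3×10⁻⁴ × 91 = 0.019383 m
Layer 2: 0.93 × 410 × 2.2×10⁻⁴ = 0.083886 m
Layer 3: 550 × 1.2 × 2.5×10⁻⁴ = 0.16500 m
0.46 × 310 × 1.8×10⁻⁴ = 0.025668 m
Layer 5: 1.3×10⁻⁴ × 1000 × 0.57 = 0.07410 m
Δh = 0.019383 + 0.083886 + 0.16500 + 0.025668 + 0.07410 = 0.368037 m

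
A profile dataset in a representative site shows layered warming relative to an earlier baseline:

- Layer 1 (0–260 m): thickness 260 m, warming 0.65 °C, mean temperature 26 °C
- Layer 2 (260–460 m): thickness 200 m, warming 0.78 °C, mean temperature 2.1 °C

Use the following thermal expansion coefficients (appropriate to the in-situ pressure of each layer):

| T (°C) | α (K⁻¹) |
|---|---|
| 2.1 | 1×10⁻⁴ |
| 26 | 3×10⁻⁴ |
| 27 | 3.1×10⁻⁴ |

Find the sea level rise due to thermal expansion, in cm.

Layer 1 at 26 °C → α = 3×10⁻⁴ K⁻¹
Layer 2 at 2.1 °C → α = 1×10⁻⁴ K⁻¹
Layer 1: 0.65 × 260 × 3×10⁻⁴ = 0.05070 m
260–460 m: 0.78 × 1×10⁻⁴ × 200 = 0.01560 m
Δh = 0.05070 + 0.01560 = 0.06630 m

about 6.63 cm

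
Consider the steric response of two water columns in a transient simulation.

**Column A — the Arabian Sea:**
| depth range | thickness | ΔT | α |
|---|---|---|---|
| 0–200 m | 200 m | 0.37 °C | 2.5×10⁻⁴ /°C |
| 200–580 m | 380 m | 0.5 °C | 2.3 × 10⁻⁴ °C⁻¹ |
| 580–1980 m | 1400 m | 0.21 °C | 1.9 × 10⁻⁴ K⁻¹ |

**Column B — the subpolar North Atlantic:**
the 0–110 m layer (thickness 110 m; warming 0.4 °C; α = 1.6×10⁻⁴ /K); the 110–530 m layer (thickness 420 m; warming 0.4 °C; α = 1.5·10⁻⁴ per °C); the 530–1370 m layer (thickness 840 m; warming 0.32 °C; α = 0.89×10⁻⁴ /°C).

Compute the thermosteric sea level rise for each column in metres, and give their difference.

Δh_A ≈ 0.118 m, Δh_B ≈ 0.0562 m; difference ≈ 0.0619 m

A Layer 1: 200 × 2.5×10⁻⁴ × 0.37 = 0.01850 m
A Layer 2: 0.5 × 2.3×10⁻⁴ × 380 = 0.04370 m
A 580–1980 m: 0.21 × 1.9×10⁻⁴ × 1400 = 0.05586 m
A total: 0.11806 m
B 0.4 × 110 × 1.6×10⁻⁴ = 0.00704 m
B 110–530 m: 420 × 0.4 × 1.5×10⁻⁴ = 0.02520 m
B 530–1370 m: 0.32 × 0.89×10⁻⁴ × 840 = 0.0239232 m
B total: 0.0561632 m
Difference: 0.11806 − 0.0561632 = 0.0618968 m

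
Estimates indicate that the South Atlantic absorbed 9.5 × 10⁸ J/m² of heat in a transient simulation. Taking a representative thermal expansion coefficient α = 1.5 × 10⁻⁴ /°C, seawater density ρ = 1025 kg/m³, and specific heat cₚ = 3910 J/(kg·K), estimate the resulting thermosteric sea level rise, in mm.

Δh = αQ/(ρcₚ) = 1.5×10⁻⁴ × 9.5×10⁸ / (1025 × 3910) ≈ 0.035556 m

35.6 mm of thermosteric rise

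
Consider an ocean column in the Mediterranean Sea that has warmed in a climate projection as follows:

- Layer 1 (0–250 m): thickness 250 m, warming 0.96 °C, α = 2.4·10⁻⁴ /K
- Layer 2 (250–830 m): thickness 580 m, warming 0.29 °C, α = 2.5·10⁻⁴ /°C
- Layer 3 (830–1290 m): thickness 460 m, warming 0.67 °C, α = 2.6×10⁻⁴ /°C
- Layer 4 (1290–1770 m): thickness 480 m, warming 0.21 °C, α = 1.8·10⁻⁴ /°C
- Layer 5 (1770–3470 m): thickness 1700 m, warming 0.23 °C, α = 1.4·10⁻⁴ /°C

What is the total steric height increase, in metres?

0.96 × 250 × 2.4×10⁻⁴ = 0.05760 m
580 × 0.29 × 2.5×10⁻⁴ = 0.04205 m
Layer 3: 0.67 × 2.6×10⁻⁴ × 460 = 0.080132 m
480 × 0.21 × 1.8×10⁻⁴ = 0.018144 m
Layer 5: 1700 × 1.4×10⁻⁴ × 0.23 = 0.05474 m
Δh = 0.05760 + 0.04205 + 0.080132 + 0.018144 + 0.05474 = 0.252666 m

Δh = 0.253 m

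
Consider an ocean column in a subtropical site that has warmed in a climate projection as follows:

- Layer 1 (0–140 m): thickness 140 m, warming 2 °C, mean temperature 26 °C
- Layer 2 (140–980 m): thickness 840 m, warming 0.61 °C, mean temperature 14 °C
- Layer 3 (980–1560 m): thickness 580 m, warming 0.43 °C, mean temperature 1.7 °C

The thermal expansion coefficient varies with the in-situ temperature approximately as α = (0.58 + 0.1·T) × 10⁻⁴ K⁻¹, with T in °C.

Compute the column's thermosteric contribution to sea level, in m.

Layer 1: α = (0.58 + 0.1×26)×10⁻⁴ = 3.18×10⁻⁴ K⁻¹
Layer 2: α = (0.58 + 0.1×14)×10⁻⁴ = 1.98×10⁻⁴ K⁻¹
Layer 3: α = (0.58 + 0.1×1.7)×10⁻⁴ = 0.75×10⁻⁴ K⁻¹
Layer 1: 2 × 3.18×10⁻⁴ × 140 = 0.08904 m
140–980 m: 840 × 0.61 × 1.98×10⁻⁴ = 0.1014552 m
580 × 0.43 × 0.75×10⁻⁴ = 0.018705 m
Δh = 0.08904 + 0.1014552 + 0.018705 = 0.2092002 m

Δh ≈ 0.209 m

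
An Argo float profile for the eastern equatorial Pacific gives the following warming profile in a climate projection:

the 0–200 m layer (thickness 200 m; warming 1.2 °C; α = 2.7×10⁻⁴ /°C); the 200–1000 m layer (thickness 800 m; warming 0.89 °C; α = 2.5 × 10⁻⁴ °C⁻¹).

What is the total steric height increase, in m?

Δh = 0.24 m

200 × 1.2 × 2.7×10⁻⁴ = 0.06480 m
Layer 2: 0.89 × 2.5×10⁻⁴ × 800 = 0.17800 m
Δh = 0.06480 + 0.17800 = 0.24280 m ≈ 0.24 m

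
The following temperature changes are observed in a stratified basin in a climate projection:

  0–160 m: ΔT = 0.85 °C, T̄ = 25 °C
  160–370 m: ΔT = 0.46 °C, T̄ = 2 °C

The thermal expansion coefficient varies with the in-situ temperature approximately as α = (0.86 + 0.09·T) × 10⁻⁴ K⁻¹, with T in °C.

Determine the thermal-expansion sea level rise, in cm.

Layer 1: α = (0.86 + 0.09×25)×10⁻⁴ = 3.11×10⁻⁴ K⁻¹
Layer 2: α = (0.86 + 0.09×2)×10⁻⁴ = 1.04×10⁻⁴ K⁻¹
Layer 1: 160 × 0.85 × 3.11×10⁻⁴ = 0.042296 m
160–370 m: 0.46 × 1.04×10⁻⁴ × 210 = 0.0100464 m
Δh = 0.042296 + 0.0100464 = 0.0523424 m

Δh = 5.23 cm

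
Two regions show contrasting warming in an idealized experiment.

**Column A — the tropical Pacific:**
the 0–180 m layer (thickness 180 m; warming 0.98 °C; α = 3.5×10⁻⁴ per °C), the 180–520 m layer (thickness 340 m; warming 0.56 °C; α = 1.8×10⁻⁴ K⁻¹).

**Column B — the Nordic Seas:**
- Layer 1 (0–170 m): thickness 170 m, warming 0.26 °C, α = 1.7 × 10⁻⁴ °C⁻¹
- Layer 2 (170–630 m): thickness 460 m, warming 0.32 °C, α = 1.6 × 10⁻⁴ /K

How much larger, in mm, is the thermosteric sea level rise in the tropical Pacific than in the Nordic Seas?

Δh_A − Δh_B ≈ 65 mm

A Layer 1: 180 × 0.98 × 3.5×10⁻⁴ = 0.06174 m
A Layer 2: 340 × 1.8×10⁻⁴ × 0.56 = 0.034272 m
A total: 0.096012 m
B 0–170 m: 1.7×10⁻⁴ × 170 × 0.26 = 0.007514 m
B Layer 2: 0.32 × 1.6×10⁻⁴ × 460 = 0.023552 m
B total: 0.031066 m
Difference: 0.096012 − 0.031066 = 0.064946 m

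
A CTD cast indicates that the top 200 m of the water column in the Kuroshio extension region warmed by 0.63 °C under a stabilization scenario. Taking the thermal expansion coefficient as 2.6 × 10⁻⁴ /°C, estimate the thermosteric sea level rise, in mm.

Δh = αΔT·H = 2.6×10⁻⁴ × 0.63 × 200 = 0.03276 m

32.8 mm of thermosteric rise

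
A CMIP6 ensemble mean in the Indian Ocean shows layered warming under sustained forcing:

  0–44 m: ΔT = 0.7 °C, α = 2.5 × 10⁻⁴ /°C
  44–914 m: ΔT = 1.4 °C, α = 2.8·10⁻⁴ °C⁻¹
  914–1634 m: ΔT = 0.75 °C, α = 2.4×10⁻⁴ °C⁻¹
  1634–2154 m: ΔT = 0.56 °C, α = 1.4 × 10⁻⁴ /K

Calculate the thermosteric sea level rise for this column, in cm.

0–44 m: 2.5×10⁻⁴ × 0.7 × 44 = 0.00770 m
44–914 m: 2.8×10⁻⁴ × 870 × 1.4 = 0.34104 m
2.4×10⁻⁴ × 0.75 × 720 = 0.12960 m
520 × 0.56 × 1.4×10⁻⁴ = 0.040768 m
Δh = 0.00770 + 0.34104 + 0.12960 + 0.040768 = 0.519108 m

about 51.9 cm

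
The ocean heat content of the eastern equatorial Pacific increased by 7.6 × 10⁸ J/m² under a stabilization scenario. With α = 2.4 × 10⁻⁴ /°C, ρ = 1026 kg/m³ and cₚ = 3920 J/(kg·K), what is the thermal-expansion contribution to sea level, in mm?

Δh ≈ 45.4 mm

Δh = αQ/(ρcₚ) = 2.4×10⁻⁴ × 7.6×10⁸ / (1026 × 3920) ≈ 0.045351 m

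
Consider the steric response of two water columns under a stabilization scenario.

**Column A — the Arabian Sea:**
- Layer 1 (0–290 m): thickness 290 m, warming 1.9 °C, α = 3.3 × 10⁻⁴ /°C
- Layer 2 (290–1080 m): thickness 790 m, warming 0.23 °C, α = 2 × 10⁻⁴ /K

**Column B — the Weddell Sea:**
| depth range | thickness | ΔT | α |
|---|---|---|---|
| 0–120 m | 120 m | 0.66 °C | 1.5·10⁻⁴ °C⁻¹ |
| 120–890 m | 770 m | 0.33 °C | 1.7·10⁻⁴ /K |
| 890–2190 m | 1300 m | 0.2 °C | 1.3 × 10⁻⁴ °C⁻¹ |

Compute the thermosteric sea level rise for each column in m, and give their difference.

A: 0.218 m; B: 0.0889 m; difference 0.129 m

A 0–290 m: 3.3×10⁻⁴ × 290 × 1.9 = 0.18183 m
A 290–1080 m: 0.23 × 2×10⁻⁴ × 790 = 0.03634 m
A total: 0.21817 m
B Layer 1: 1.5×10⁻⁴ × 0.66 × 120 = 0.01188 m
B Layer 2: 770 × 0.33 × 1.7×10⁻⁴ = 0.043197 m
B Layer 3: 0.2 × 1300 × 1.3×10⁻⁴ = 0.03380 m
B total: 0.088877 m
Difference: 0.21817 − 0.088877 = 0.129293 m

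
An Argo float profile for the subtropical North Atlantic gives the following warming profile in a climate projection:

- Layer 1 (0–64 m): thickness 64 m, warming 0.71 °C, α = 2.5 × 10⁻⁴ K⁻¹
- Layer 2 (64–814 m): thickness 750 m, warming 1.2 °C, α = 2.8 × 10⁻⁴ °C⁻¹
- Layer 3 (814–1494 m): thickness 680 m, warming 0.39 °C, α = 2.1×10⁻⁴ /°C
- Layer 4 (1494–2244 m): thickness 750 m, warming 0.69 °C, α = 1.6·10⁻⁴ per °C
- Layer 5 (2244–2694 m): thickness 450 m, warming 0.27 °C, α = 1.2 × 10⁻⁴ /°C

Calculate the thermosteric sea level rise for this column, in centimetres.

2.5×10⁻⁴ × 64 × 0.71 = 0.01136 m
64–814 m: 750 × 2.8×10⁻⁴ × 1.2 = 0.25200 m
2.1×10⁻⁴ × 680 × 0.39 = 0.055692 m
1.6×10⁻⁴ × 750 × 0.69 = 0.08280 m
450 × 1.2×10⁻⁴ × 0.27 = 0.01458 m
Δh = 0.01136 + 0.25200 + 0.055692 + 0.08280 + 0.01458 = 0.416432 m

Δh ≈ 42 cm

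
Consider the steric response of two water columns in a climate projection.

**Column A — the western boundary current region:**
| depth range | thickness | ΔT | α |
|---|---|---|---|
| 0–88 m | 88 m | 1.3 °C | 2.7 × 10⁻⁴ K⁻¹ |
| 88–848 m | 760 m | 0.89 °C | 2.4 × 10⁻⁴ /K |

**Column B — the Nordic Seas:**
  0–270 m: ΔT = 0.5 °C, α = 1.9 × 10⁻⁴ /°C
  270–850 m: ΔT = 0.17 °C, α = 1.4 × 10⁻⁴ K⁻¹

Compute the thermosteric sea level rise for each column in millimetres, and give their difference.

A: 190 mm; B: 39 mm; difference 150 mm

A 88 × 2.7×10⁻⁴ × 1.3 = 0.030888 m
A Layer 2: 760 × 0.89 × 2.4×10⁻⁴ = 0.162336 m
A total: 0.193224 m
B Layer 1: 1.9×10⁻⁴ × 0.5 × 270 = 0.02565 m
B 270–850 m: 1.4×10⁻⁴ × 0.17 × 580 = 0.013804 m
B total: 0.039454 m
Difference: 0.193224 − 0.039454 = 0.15377 m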